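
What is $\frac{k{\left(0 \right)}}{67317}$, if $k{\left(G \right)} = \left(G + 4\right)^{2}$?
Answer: $\frac{16}{67317} \approx 0.00023768$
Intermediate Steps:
$k{\left(G \right)} = \left(4 + G\right)^{2}$
$\frac{k{\left(0 \right)}}{67317} = \frac{\left(4 + 0\right)^{2}}{67317} = 4^{2} \cdot \frac{1}{67317} = 16 \cdot \frac{1}{67317} = \frac{16}{67317}$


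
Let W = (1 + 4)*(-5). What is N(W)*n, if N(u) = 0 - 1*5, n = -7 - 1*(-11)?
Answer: -20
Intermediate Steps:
n = 4 (n = -7 + 11 = 4)
W = -25 (W = 5*(-5) = -25)
N(u) = -5 (N(u) = 0 - 5 = -5)
N(W)*n = -5*4 = -20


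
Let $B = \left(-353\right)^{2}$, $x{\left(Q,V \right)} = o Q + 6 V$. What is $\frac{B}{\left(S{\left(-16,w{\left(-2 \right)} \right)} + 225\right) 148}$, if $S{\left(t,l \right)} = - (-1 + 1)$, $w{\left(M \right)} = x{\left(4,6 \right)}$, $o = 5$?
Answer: $\frac{124609}{33300} \approx 3.742$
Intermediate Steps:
$x{\left(Q,V \right)} = 5 Q + 6 V$
$w{\left(M \right)} = 56$ ($w{\left(M \right)} = 5 \cdot 4 + 6 \cdot 6 = 20 + 36 = 56$)
$S{\left(t,l \right)} = 0$ ($S{\left(t,l \right)} = \left(-1\right) 0 = 0$)
$B = 124609$
$\frac{B}{\left(S{\left(-16,w{\left(-2 \right)} \right)} + 225\right) 148} = \frac{124609}{\left(0 + 225\right) 148} = \frac{124609}{225 \cdot 148} = \frac{124609}{33300}$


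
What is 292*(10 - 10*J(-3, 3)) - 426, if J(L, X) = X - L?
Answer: -15026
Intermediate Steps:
292*(10 - 10*J(-3, 3)) - 426 = 292*(10 - 10*(3 - 1*(-3))) - 426 = 292*(10 - 10*(3 + 3)) - 426 = 292*(10 - 10*6) - 426 = 292*(10 - 60) - 426 = 292*(-50) - 426 = -14600 - 426 = -15026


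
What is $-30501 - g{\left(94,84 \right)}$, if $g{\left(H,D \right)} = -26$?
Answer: $-30475$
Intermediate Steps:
$-30501 - g{\left(94,84 \right)} = -30501 - -26 = -30501 + 26 = -30475$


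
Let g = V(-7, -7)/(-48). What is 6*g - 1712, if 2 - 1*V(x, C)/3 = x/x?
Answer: -13699/8 ≈ -1712.4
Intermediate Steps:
V(x, C) = 3 (V(x, C) = 6 - 3*x/x = 6 - 3*1 = 6 - 3 = 3)
g = -1/16 (g = 3/(-48) = 3*(-1/48) = -1/16 ≈ -0.062500)
6*g - 1712 = 6*(-1/16) - 1712 = -3/8 - 1712 = -13699/8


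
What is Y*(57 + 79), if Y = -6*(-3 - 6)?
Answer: 7344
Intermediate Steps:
Y = 54 (Y = -6*(-9) = 54)
Y*(57 + 79) = 54*(57 + 79) = 54*136 = 7344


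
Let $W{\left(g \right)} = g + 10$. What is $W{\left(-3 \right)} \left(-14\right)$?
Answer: $-98$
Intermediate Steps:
$W{\left(g \right)} = 10 + g$
$W{\left(-3 \right)} \left(-14\right) = \left(10 - 3\right) \left(-14\right) = 7 \left(-14\right) = -98$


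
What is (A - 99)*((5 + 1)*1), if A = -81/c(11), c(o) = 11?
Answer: -7020/11 ≈ -638.18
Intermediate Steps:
A = -81/11 ≈ -7.3636
(A - 99)*((5 + 1)*1) = (-81/11 - 99)*((5 + 1)*1) = -7020/11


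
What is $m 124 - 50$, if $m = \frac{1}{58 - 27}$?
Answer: $-46$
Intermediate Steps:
$m = \frac{1}{31} \approx 0.032258$
$m 124 - 50 = \frac{1}{31} \cdot 124 - 50 = 4 - 50 = -46$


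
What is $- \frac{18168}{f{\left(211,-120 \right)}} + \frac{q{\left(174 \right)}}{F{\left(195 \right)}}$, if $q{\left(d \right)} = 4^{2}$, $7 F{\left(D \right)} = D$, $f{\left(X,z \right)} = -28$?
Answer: $\frac{886474}{1365} \approx 649.43$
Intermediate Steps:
$F{\left(D \right)} = \frac{D}{7}$
$q{\left(d \right)} = 16$
$- \frac{18168}{f{\left(211,-120 \right)}} + \frac{q{\left(174 \right)}}{F{\left(195 \right)}} = - \frac{18168}{-28} + \frac{16}{\frac{1}{7} \cdot 195} = \left(-18168\right) \left(- \frac{1}{28}\right) + \frac{16}{\frac{195}{7}} = \frac{4542}{7} + 16 \cdot \frac{7}{195} = \frac{4542}{7} + \frac{112}{195} = \frac{886474}{1365}$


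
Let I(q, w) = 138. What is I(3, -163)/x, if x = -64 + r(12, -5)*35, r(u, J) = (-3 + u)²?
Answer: 138/2771 ≈ 0.049802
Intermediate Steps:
x = 2771 (x = -64 + (-3 + 12)²*35 = -64 + 9²*35 = -64 + 81*35 = -64 + 2835 = 2771)
I(3, -163)/x = 138/2771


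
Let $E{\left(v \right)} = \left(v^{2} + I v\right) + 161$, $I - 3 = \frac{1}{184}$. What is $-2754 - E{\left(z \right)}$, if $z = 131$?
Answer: $- \frac{3766427}{184} \approx -20470.0$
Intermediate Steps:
$I = \frac{553}{184}$ ($I = 3 + \frac{1}{184} = \frac{553}{184} \approx 3.0054$)
$E{\left(v \right)} = 161 + v^{2} + \frac{553 v}{184}$ ($E{\left(v \right)} = \left(v^{2} + \frac{553 v}{184}\right) + 161 = 161 + v^{2} + \frac{553 v}{184}$)
$-2754 - E{\left(z \right)} = -2754 - \left(161 + 131^{2} + \frac{553}{184} \cdot 131\right) = -2754 - \left(161 + 17161 + \frac{72443}{184}\right) = -2754 - \frac{3259691}{184} = - \frac{3766427}{184}$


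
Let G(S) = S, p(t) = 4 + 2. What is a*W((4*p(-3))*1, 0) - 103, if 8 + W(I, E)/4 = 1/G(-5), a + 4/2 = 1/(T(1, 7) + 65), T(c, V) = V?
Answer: -3407/90 ≈ -37.856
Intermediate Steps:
p(t) = 6
a = -143/72 (a = -2 + 1/(7 + 65) = -2 + 1/72 = -143/72 ≈ -1.9861)
W(I, E) = -164/5 (W(I, E) = -32 + 4/(-5) = -32 + 4*(-⅕) = -32 - ⅘ = -164/5)
a*W((4*p(-3))*1, 0) - 103 = -143/72*(-164/5) - 103 = 5863/90 - 103 = -3407/90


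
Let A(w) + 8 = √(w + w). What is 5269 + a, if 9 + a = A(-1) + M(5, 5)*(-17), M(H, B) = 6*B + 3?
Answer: 4691 + I*√2 ≈ 4691.0 + 1.4142*I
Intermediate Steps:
M(H, B) = 3 + 6*B
A(w) = -8 + √2*√w (A(w) = -8 + √(w + w) = -8 + √(2*w) = -8 + √2*√w)
a = -578 + I*√2 (a = -9 + ((-8 + √2*√(-1)) + (3 + 6*5)*(-17)) = -9 + ((-8 + √2*I) + (3 + 30)*(-17)) = -9 + ((-8 + I*√2) + 33*(-17)) = -9 + ((-8 + I*√2) - 561) = -9 + (-569 + I*√2) = -578 + I*√2 ≈ -578.0 + 1.4142*I)
5269 + a = 5269 + (-578 + I*√2) = 4691 + I*√2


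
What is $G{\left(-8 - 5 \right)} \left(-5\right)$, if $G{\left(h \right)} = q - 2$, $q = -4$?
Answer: $30$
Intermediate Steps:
$G{\left(h \right)} = -6$ ($G{\left(h \right)} = -4 - 2 = -6$)
$G{\left(-8 - 5 \right)} \left(-5\right) = \left(-6\right) \left(-5\right) = 30$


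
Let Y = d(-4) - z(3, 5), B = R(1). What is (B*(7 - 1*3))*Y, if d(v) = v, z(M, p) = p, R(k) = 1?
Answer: -36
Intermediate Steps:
B = 1
Y = -9 (Y = -4 - 1*5 = -4 - 5 = -9)
(B*(7 - 1*3))*Y = (1*(7 - 1*3))*(-9) = (1*(7 - 3))*(-9) = (1*4)*(-9) = 4*(-9) = -36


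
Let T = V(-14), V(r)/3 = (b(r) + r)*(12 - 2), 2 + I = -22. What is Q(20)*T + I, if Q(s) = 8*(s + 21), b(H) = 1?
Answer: -127944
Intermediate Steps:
I = -24 (I = -2 - 22 = -24)
V(r) = 30 + 30*r (V(r) = 3*((1 + r)*(12 - 2)) = 3*((1 + r)*10) = 3*(10 + 10*r) = 30 + 30*r)
T = -390 (T = 30 + 30*(-14) = 30 - 420 = -390)
Q(s) = 168 + 8*s (Q(s) = 8*(21 + s) = 168 + 8*s)
Q(20)*T + I = (168 + 8*20)*(-390) - 24 = (168 + 160)*(-390) - 24 = 328*(-390) - 24 = -127920 - 24 = -127944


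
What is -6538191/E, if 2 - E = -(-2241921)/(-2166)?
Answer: -4720573902/748751 ≈ -6304.6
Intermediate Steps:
E = 748751/722 (E = 2 - (-1353)*(-1657/(-2166)) = 2 - (-1353)*(-1657*(-1/2166)) = 2 - (-1353)*1657/2166 = 2 - 1*(-747307/722) = 2 + 747307/722 = 748751/722 ≈ 1037.1)
-6538191/E = -6538191/748751/722 = -6538191*722/748751 = -4720573902/748751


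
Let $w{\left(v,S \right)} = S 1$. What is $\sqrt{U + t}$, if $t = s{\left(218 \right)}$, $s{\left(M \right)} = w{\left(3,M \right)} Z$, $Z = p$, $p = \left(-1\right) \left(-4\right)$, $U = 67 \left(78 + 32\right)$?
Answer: $\sqrt{8242} \approx 90.785$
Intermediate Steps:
$w{\left(v,S \right)} = S$
$U = 7370$ ($U = 67 \cdot 110 = 7370$)
$p = 4$
$Z = 4$
$s{\left(M \right)} = 4 M$ ($s{\left(M \right)} = M 4 = 4 M$)
$t = 872$ ($t = 4 \cdot 218 = 872$)
$\sqrt{U + t} = \sqrt{7370 + 872} = \sqrt{8242}$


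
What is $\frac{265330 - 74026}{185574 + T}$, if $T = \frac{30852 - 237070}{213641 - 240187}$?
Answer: $\frac{2539177992}{2463226811} \approx 1.0308$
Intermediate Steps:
$T = \frac{103109}{13273}$ ($T = - \frac{206218}{-26546} = \left(-206218\right) \left(- \frac{1}{26546}\right) = \frac{103109}{13273} \approx 7.7683$)
$\frac{265330 - 74026}{185574 + T} = \frac{265330 - 74026}{185574 + \frac{103109}{13273}} = \frac{191304}{\frac{2463226811}{13273}} = 191304 \cdot \frac{13273}{2463226811} = \frac{2539177992}{2463226811}$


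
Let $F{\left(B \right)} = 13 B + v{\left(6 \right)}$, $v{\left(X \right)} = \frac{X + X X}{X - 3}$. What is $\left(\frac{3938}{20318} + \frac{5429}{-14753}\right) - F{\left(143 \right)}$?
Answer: $- \frac{280743341225}{149875727} \approx -1873.2$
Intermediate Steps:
$v{\left(X \right)} = \frac{X + X^{2}}{-3 + X}$
$F{\left(B \right)} = 14 + 13 B$ ($F{\left(B \right)} = 13 B + \frac{6 \left(1 + 6\right)}{-3 + 6} = 13 B + 6 \cdot \frac{1}{3} \cdot 7 = 13 B + 14 = 14 + 13 B$)
$\left(\frac{3938}{20318} + \frac{5429}{-14753}\right) - F{\left(143 \right)} = \left(\frac{3938}{20318} + \frac{5429}{-14753}\right) - \left(14 + 13 \cdot 143\right) = \left(3938 \cdot \frac{1}{20318} + 5429 \left(- \frac{1}{14753}\right)\right) - \left(14 + 1859\right) = \left(\frac{1969}{10159} - \frac{5429}{14753}\right) - 1873 = - \frac{26104554}{149875727} - 1873 = - \frac{280743341225}{149875727}$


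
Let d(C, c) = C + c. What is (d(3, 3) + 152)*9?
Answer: 1422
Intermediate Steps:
(d(3, 3) + 152)*9 = ((3 + 3) + 152)*9 = (6 + 152)*9 = 158*9 = 1422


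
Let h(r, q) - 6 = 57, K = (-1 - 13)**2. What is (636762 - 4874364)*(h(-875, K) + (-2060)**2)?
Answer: -17982954816126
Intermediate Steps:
K = 196 (K = (-14)**2 = 196)
h(r, q) = 63 (h(r, q) = 6 + 57 = 63)
(636762 - 4874364)*(h(-875, K) + (-2060)**2) = (636762 - 4874364)*(63 + (-2060)**2) = -4237602*(63 + 4243600) = -4237602*4243663 = -17982954816126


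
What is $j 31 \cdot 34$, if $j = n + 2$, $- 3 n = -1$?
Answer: $\frac{7378}{3} \approx 2459.3$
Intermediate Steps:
$n = \frac{1}{3}$ ($n = \left(- \frac{1}{3}\right) \left(-1\right) = \frac{1}{3} \approx 0.33333$)
$j = \frac{7}{3}$ ($j = \frac{1}{3} + 2 = \frac{7}{3} \approx 2.3333$)
$j 31 \cdot 34 = \frac{7}{3} \cdot 31 \cdot 34 = \frac{217}{3} \cdot 34 = \frac{7378}{3}$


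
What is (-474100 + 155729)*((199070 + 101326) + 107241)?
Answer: -129779799327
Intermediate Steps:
(-474100 + 155729)*((199070 + 101326) + 107241) = -318371*(300396 + 107241) = -318371*407637 = -129779799327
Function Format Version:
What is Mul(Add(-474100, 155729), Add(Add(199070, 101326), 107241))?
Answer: -129779799327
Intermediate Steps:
Mul(Add(-474100, 155729), Add(Add(199070, 101326), 107241)) = Mul(-318371, Add(300396, 107241)) = Mul(-318371, 407637) = -129779799327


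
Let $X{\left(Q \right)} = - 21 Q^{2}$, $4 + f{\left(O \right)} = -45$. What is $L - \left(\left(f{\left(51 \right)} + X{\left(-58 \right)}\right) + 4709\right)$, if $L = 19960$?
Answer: $85944$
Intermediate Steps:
$f{\left(O \right)} = -49$ ($f{\left(O \right)} = -4 - 45 = -49$)
$L - \left(\left(f{\left(51 \right)} + X{\left(-58 \right)}\right) + 4709\right) = 19960 - \left(\left(-49 - 21 \left(-58\right)^{2}\right) + 4709\right) = 19960 - \left(\left(-49 - 70644\right) + 4709\right) = 19960 - \left(-70693 + 4709\right) = 19960 - -65984 = 19960 + 65984 = 85944$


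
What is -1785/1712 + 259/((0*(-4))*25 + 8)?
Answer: 53641/1712 ≈ 31.332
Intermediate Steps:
-1785/1712 + 259/((0*(-4))*25 + 8) = -1785*1/1712 + 259/(0*25 + 8) = -1785/1712 + 259/(0 + 8) = -1785/1712 + 259/8 = 53641/1712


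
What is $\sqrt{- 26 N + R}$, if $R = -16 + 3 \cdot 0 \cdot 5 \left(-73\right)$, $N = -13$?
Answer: $\sqrt{322} \approx 17.944$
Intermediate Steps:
$R = -16$ ($R = -16 + 0 \cdot 5 \left(-73\right) = -16 + 0 \left(-73\right) = -16 + 0 = -16$)
$\sqrt{- 26 N + R} = \sqrt{\left(-26\right) \left(-13\right) - 16} = \sqrt{338 - 16} = \sqrt{322}$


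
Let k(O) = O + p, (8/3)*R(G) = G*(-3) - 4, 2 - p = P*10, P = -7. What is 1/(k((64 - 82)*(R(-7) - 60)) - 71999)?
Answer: -4/283847 ≈ -1.4092e-5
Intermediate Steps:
p = 72 (p = 2 - (-7)*10 = 2 - 1*(-70) = 2 + 70 = 72)
R(G) = -3/2 - 9*G/8 (R(G) = 3*(G*(-3) - 4)/8 = 3*(-3*G - 4)/8 = 3*(-4 - 3*G)/8 = -3/2 - 9*G/8)
k(O) = 72 + O (k(O) = O + 72 = 72 + O)
1/(k((64 - 82)*(R(-7) - 60)) - 71999) = 1/((72 + (64 - 82)*((-3/2 - 9/8*(-7)) - 60)) - 71999) = 1/((72 - 18*((-3/2 + 63/8) - 60)) - 71999) = 1/((72 - 18*(51/8 - 60)) - 71999) = 1/((72 - 18*(-429/8)) - 71999) = 1/((72 + 3861/4) - 71999) = 1/(4149/4 - 71999) = 1/(-283847/4) = -4/283847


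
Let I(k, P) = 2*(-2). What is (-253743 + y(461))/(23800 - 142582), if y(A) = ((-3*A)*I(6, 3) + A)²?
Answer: -17831153/59391 ≈ -300.23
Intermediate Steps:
I(k, P) = -4
y(A) = 169*A² (y(A) = (-3*A*(-4) + A)² = (12*A + A)² = (13*A)² = 169*A²)
(-253743 + y(461))/(23800 - 142582) = (-253743 + 169*461²)/(23800 - 142582) = (-253743 + 169*212521)/(-118782) = (-253743 + 35916049)*(-1/118782) = 35662306*(-1/118782) = -17831153/59391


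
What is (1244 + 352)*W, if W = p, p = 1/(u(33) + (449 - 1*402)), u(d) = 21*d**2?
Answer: 399/5729 ≈ 0.069646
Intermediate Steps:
p = 1/22916 (p = 1/(21*33**2 + (449 - 1*402)) = 1/(21*1089 + (449 - 402)) = 1/(22869 + 47) = 1/22916 ≈ 4.3638e-5)
W = 1/22916 ≈ 4.3638e-5
(1244 + 352)*W = (1244 + 352)*(1/22916) = 1596*(1/22916) = 399/5729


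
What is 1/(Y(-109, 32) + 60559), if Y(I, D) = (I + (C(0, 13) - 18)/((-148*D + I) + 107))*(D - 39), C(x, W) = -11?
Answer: 4738/290543433 ≈ 1.6307e-5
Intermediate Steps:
Y(I, D) = (-39 + D)*(I - 29/(107 + I - 148*D)) (Y(I, D) = (I + (-11 - 18)/((-148*D + I) + 107))*(D - 39) = (I - 29/((I - 148*D) + 107))*(-39 + D) = (I - 29/(107 + I - 148*D))*(-39 + D) = (-39 + D)*(I - 29/(107 + I - 148*D)))
1/(Y(-109, 32) + 60559) = 1/((1131 - 4173*(-109) - 39*(-109)**2 - 29*32 + 32*(-109)**2 - 148*(-109)*32**2 + 5879*32*(-109))/(107 - 109 - 148*32) + 60559) = 1/((1131 + 454857 - 39*11881 - 928 + 32*11881 - 148*(-109)*1024 - 20505952)/(107 - 109 - 4736) + 60559) = 1/((1131 + 454857 - 463359 - 928 + 380192 + 16519168 - 20505952)/(-4738) + 60559) = 1/(-1/4738*(-3614891) + 60559) = 1/(3614891/4738 + 60559) = 1/(290543433/4738) = 4738/290543433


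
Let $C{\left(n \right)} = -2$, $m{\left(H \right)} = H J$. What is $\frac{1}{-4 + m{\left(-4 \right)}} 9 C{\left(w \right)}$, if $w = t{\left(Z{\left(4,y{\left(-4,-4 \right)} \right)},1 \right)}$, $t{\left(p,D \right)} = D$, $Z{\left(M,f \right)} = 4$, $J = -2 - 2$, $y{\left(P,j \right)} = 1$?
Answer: $- \frac{3}{2} \approx -1.5$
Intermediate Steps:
$J = -4$
$m{\left(H \right)} = - 4 H$ ($m{\left(H \right)} = H \left(-4\right) = - 4 H$)
$w = 1$
$\frac{1}{-4 + m{\left(-4 \right)}} 9 C{\left(w \right)} = \frac{1}{-4 - -16} \cdot 9 \left(-2\right) = \frac{1}{-4 + 16} \cdot 9 \left(-2\right) = \frac{1}{12} \cdot 9 \left(-2\right) = \frac{3}{4} \left(-2\right) = - \frac{3}{2}$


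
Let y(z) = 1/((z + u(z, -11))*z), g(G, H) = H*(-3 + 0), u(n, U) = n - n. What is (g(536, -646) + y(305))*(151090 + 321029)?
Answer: 85114770483669/93025 ≈ 9.1497e+8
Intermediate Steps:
u(n, U) = 0
g(G, H) = -3*H (g(G, H) = H*(-3) = -3*H)
y(z) = z⁻² (y(z) = 1/((z + 0)*z) = 1/(z*z) = z⁻²)
(g(536, -646) + y(305))*(151090 + 321029) = (-3*(-646) + 305⁻²)*(151090 + 321029) = (1938 + 1/93025)*472119 = (180282451/93025)*472119 = 85114770483669/93025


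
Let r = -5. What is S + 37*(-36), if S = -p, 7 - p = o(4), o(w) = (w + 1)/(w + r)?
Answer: -1344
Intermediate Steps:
o(w) = (1 + w)/(-5 + w) (o(w) = (w + 1)/(w - 5) = (1 + w)/(-5 + w))
p = 12 (p = 7 - (1 + 4)/(-5 + 4) = 7 - 5/(-1) = 7 - (-1)*5 = 7 - 1*(-5) = 7 + 5 = 12)
S = -12 (S = -1*12 = -12)
S + 37*(-36) = -12 + 37*(-36) = -12 - 1332 = -1344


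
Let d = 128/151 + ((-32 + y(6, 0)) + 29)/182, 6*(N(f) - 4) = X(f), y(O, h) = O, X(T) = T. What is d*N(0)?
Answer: 47498/13741 ≈ 3.4567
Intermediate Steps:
N(f) = 4 + f/6
d = 23749/27482 (d = 128/151 + ((-32 + 6) + 29)/182 = 128*(1/151) + (-26 + 29)*(1/182) = 128/151 + 3*(1/182) = 128/151 + 3/182 = 23749/27482 ≈ 0.86417)
d*N(0) = 23749*(4 + (⅙)*0)/27482 = 23749*(4 + 0)/27482 = (23749/27482)*4 = 47498/13741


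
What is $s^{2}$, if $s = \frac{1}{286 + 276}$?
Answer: $\frac{1}{315844} \approx 3.1661 \cdot 10^{-6}$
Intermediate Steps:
$s = \frac{1}{562} \approx 0.0017794$
$s^{2} = \left(\frac{1}{562}\right)^{2} = \frac{1}{315844}$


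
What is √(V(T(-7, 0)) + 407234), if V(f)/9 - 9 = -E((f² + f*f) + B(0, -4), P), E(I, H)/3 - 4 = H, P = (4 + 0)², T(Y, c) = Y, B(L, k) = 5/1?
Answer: 5*√16271 ≈ 637.79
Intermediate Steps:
B(L, k) = 5 (B(L, k) = 5*1 = 5)
P = 16 (P = 4² = 16)
E(I, H) = 12 + 3*H
V(f) = -459 (V(f) = 81 + 9*(-(12 + 3*16)) = 81 + 9*(-(12 + 48)) = 81 + 9*(-1*60) = 81 + 9*(-60) = 81 - 540 = -459)
√(V(T(-7, 0)) + 407234) = √(-459 + 407234) = √406775 = 5*√16271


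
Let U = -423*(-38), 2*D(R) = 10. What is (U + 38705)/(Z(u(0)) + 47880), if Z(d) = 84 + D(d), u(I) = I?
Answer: 54779/47969 ≈ 1.1420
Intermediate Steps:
D(R) = 5 (D(R) = (1/2)*10 = 5)
U = 16074
Z(d) = 89 (Z(d) = 84 + 5 = 89)
(U + 38705)/(Z(u(0)) + 47880) = (16074 + 38705)/(89 + 47880) = 54779/47969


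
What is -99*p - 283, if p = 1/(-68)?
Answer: -19145/68 ≈ -281.54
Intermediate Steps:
p = -1/68 ≈ -0.014706
-99*p - 283 = -99*(-1/68) - 283 = 99/68 - 283 = -19145/68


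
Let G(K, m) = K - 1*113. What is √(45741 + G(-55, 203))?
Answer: √45573 ≈ 213.48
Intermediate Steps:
G(K, m) = -113 + K (G(K, m) = K - 113 = -113 + K)
√(45741 + G(-55, 203)) = √(45741 + (-113 - 55)) = √(45741 - 168) = √45573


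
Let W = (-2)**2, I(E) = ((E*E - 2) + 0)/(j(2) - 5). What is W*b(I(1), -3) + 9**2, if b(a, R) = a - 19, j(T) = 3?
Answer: 7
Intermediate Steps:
I(E) = 1 - E**2/2 (I(E) = ((E*E - 2) + 0)/(3 - 5) = ((E**2 - 2) + 0)/(-2) = ((-2 + E**2) + 0)*(-1/2) = (-2 + E**2)*(-1/2) = 1 - E**2/2)
b(a, R) = -19 + a
W = 4
W*b(I(1), -3) + 9**2 = 4*(-19 + (1 - 1/2*1**2)) + 9**2 = 4*(-19 + (1 - 1/2*1)) + 81 = 4*(-19 + (1 - 1/2)) + 81 = 4*(-19 + 1/2) + 81 = 4*(-37/2) + 81 = -74 + 81 = 7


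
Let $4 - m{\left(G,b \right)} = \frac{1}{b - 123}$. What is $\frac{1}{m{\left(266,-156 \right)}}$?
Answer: $\frac{279}{1117} \approx 0.24978$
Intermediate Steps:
$m{\left(G,b \right)} = 4 - \frac{1}{-123 + b}$ ($m{\left(G,b \right)} = 4 - \frac{1}{b - 123} = 4 - \frac{1}{-123 + b}$)
$\frac{1}{m{\left(266,-156 \right)}} = \frac{1}{\frac{1}{-123 - 156} \left(-493 + 4 \left(-156\right)\right)} = \frac{1}{\frac{1}{-279} \left(-493 - 624\right)} = \frac{1}{\left(- \frac{1}{279}\right) \left(-1117\right)} = \frac{1}{\frac{1117}{279}} = \frac{279}{1117}$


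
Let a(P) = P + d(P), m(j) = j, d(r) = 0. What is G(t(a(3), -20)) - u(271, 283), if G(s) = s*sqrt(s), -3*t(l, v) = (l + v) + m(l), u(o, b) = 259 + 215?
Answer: -474 + 14*sqrt(42)/9 ≈ -463.92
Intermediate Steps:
u(o, b) = 474
a(P) = P (a(P) = P + 0 = P)
t(l, v) = -2*l/3 - v/3 (t(l, v) = -((l + v) + l)/3 = -(v + 2*l)/3 = -2*l/3 - v/3)
G(s) = s**(3/2)
G(t(a(3), -20)) - u(271, 283) = (-2/3*3 - 1/3*(-20))**(3/2) - 1*474 = (-2 + 20/3)**(3/2) - 474 = (14/3)**(3/2) - 474 = 14*sqrt(42)/9 - 474 = -474 + 14*sqrt(42)/9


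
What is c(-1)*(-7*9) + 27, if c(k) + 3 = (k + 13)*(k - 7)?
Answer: 6264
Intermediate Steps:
c(k) = -3 + (-7 + k)*(13 + k) (c(k) = -3 + (k + 13)*(k - 7) = -3 + (13 + k)*(-7 + k) = -3 + (-7 + k)*(13 + k))
c(-1)*(-7*9) + 27 = (-94 + (-1)² + 6*(-1))*(-7*9) + 27 = (-94 + 1 - 6)*(-63) + 27 = -99*(-63) + 27 = 6237 + 27 = 6264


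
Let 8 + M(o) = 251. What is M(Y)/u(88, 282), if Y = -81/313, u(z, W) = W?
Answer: 81/94 ≈ 0.86170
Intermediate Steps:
Y = -81/313 (Y = -81*1/313 = -81/313 ≈ -0.25879)
M(o) = 243 (M(o) = -8 + 251 = 243)
M(Y)/u(88, 282) = 243/282 = 243*(1/282) = 81/94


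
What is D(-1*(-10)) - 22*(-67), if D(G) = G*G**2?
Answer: 2474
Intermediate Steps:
D(G) = G**3
D(-1*(-10)) - 22*(-67) = (-1*(-10))**3 - 22*(-67) = 10**3 + 1474 = 1000 + 1474 = 2474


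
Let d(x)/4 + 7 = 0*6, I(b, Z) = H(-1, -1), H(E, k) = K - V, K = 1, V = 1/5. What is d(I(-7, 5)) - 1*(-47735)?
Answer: 47707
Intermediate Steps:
V = ⅕ ≈ 0.20000
H(E, k) = ⅘ (H(E, k) = 1 - 1*⅕ = 1 - ⅕ = ⅘)
I(b, Z) = ⅘
d(x) = -28 (d(x) = -28 + 4*(0*6) = -28 + 4*0 = -28 + 0 = -28)
d(I(-7, 5)) - 1*(-47735) = -28 - 1*(-47735) = -28 + 47735 = 47707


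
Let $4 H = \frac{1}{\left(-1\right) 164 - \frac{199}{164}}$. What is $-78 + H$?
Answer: $- \frac{2113451}{27095} \approx -78.001$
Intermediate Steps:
$H = - \frac{41}{27095}$ ($H = \frac{1}{4 \left(\left(-1\right) 164 - \frac{199}{164}\right)} = \frac{1}{4 \left(-164 - \frac{199}{164}\right)} = \frac{1}{4 \left(- \frac{27095}{164}\right)} = \frac{1}{4} \left(- \frac{164}{27095}\right) = - \frac{41}{27095} \approx -0.0015132$)
$-78 + H = -78 - \frac{41}{27095} = - \frac{2113451}{27095}$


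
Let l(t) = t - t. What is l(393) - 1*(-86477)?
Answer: 86477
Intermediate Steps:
l(t) = 0
l(393) - 1*(-86477) = 0 - 1*(-86477) = 0 + 86477 = 86477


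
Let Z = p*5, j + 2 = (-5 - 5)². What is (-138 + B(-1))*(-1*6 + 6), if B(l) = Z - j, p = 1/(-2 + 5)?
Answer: 0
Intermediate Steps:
p = ⅓ (p = 1/3 = ⅓ ≈ 0.33333)
j = 98 (j = -2 + (-5 - 5)² = -2 + (-10)² = -2 + 100 = 98)
Z = 5/3 (Z = (⅓)*5 = 5/3 ≈ 1.6667)
B(l) = -289/3 (B(l) = 5/3 - 1*98 = 5/3 - 98 = -289/3)
(-138 + B(-1))*(-1*6 + 6) = (-138 - 289/3)*(-1*6 + 6) = -703*(-6 + 6)/3 = -703/3*0 = 0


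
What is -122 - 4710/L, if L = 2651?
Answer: -328132/2651 ≈ -123.78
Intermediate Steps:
-122 - 4710/L = -122 - 4710/2651 = -328132/2651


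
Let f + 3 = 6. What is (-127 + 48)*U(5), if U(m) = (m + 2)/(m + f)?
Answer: -553/8 ≈ -69.125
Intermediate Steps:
f = 3 (f = -3 + 6 = 3)
U(m) = (2 + m)/(3 + m) (U(m) = (m + 2)/(m + 3) = (2 + m)/(3 + m))
(-127 + 48)*U(5) = (-127 + 48)*((2 + 5)/(3 + 5)) = -79*7/8 = -553/8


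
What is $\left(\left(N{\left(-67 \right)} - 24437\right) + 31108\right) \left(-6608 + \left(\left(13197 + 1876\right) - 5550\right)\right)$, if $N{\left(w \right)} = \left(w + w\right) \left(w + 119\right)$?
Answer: $-865755$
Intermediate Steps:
$N{\left(w \right)} = 2 w \left(119 + w\right)$
$\left(\left(N{\left(-67 \right)} - 24437\right) + 31108\right) \left(-6608 + \left(\left(13197 + 1876\right) - 5550\right)\right) = \left(\left(2 \left(-67\right) \left(119 - 67\right) - 24437\right) + 31108\right) \left(-6608 + \left(\left(13197 + 1876\right) - 5550\right)\right) = \left(\left(2 \left(-67\right) 52 - 24437\right) + 31108\right) \left(-6608 + \left(15073 - 5550\right)\right) = \left(\left(-6968 - 24437\right) + 31108\right) \left(-6608 + 9523\right) = \left(-31405 + 31108\right) 2915 = \left(-297\right) 2915 = -865755$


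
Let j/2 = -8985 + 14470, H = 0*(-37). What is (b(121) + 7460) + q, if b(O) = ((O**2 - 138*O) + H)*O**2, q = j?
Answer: -30098107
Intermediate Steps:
H = 0
j = 10970 (j = 2*(-8985 + 14470) = 2*5485 = 10970)
q = 10970
b(O) = O**2*(O**2 - 138*O) (b(O) = ((O**2 - 138*O) + 0)*O**2 = (O**2 - 138*O)*O**2 = O**2*(O**2 - 138*O))
(b(121) + 7460) + q = (121**3*(-138 + 121) + 7460) + 10970 = (1771561*(-17) + 7460) + 10970 = (-30116537 + 7460) + 10970 = -30109077 + 10970 = -30098107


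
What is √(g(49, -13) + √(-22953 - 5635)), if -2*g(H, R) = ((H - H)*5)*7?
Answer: 7147^(¼)*(1 + I) ≈ 9.1946 + 9.1946*I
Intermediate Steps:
g(H, R) = 0 (g(H, R) = -(H - H)*5*7/2 = -0*5*7/2 = -0*7 = -½*0 = 0)
√(g(49, -13) + √(-22953 - 5635)) = √(0 + √(-22953 - 5635)) = √(0 + √(-28588)) = √(0 + 2*I*√7147) = √(2*I*√7147) = √2*7147^(¼)*√I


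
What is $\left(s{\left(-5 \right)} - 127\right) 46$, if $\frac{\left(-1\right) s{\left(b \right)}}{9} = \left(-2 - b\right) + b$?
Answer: $-5014$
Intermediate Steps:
$s{\left(b \right)} = 18$ ($s{\left(b \right)} = - 9 \left(\left(-2 - b\right) + b\right) = \left(-9\right) \left(-2\right) = 18$)
$\left(s{\left(-5 \right)} - 127\right) 46 = \left(18 - 127\right) 46 = \left(-109\right) 46 = -5014$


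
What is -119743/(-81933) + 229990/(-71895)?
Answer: -682323179/392704869 ≈ -1.7375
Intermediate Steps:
-119743/(-81933) + 229990/(-71895) = -119743*(-1/81933) + 229990*(-1/71895) = 119743/81933 - 45998/14379 = -682323179/392704869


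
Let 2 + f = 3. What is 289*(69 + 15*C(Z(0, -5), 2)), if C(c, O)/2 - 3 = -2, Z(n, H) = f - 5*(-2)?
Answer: 28611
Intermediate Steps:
f = 1 (f = -2 + 3 = 1)
Z(n, H) = 11 (Z(n, H) = 1 - 5*(-2) = 1 + 10 = 11)
C(c, O) = 2 (C(c, O) = 6 + 2*(-2) = 6 - 4 = 2)
289*(69 + 15*C(Z(0, -5), 2)) = 289*(69 + 15*2) = 289*(69 + 30) = 289*99 = 28611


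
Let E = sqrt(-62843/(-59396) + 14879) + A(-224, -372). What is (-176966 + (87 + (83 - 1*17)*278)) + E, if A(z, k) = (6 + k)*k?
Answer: -22379 + sqrt(13123782700023)/29698 ≈ -22257.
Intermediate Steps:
A(z, k) = k*(6 + k)
E = 136152 + sqrt(13123782700023)/29698 (E = sqrt(-62843/(-59396) + 14879) - 372*(6 - 372) = sqrt(-62843*(-1/59396) + 14879) - 372*(-366) = sqrt(62843/59396 + 14879) + 136152 = sqrt(883815927/59396) + 136152 = sqrt(13123782700023)/29698 + 136152 = 136152 + sqrt(13123782700023)/29698 ≈ 1.3627e+5)
(-176966 + (87 + (83 - 1*17)*278)) + E = (-176966 + (87 + (83 - 1*17)*278)) + (136152 + sqrt(13123782700023)/29698) = (-176966 + (87 + (83 - 17)*278)) + (136152 + sqrt(13123782700023)/29698) = (-176966 + (87 + 66*278)) + (136152 + sqrt(13123782700023)/29698) = (-176966 + (87 + 18348)) + (136152 + sqrt(13123782700023)/29698) = (-176966 + 18435) + (136152 + sqrt(13123782700023)/29698) = -158531 + (136152 + sqrt(13123782700023)/29698) = -22379 + sqrt(13123782700023)/29698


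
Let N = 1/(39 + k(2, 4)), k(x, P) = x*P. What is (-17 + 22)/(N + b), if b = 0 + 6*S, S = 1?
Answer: 235/283 ≈ 0.83039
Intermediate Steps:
k(x, P) = P*x
N = 1/47 (N = 1/(39 + 4*2) = 1/(39 + 8) = 1/47 ≈ 0.021277)
b = 6 (b = 0 + 6*1 = 0 + 6 = 6)
(-17 + 22)/(N + b) = (-17 + 22)/(1/47 + 6) = 5/(283/47) = (47/283)*5 = 235/283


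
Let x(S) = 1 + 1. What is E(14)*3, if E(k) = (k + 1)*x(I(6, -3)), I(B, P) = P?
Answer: 90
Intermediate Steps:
x(S) = 2
E(k) = 2 + 2*k (E(k) = (k + 1)*2 = (1 + k)*2 = 2 + 2*k)
E(14)*3 = (2 + 2*14)*3 = (2 + 28)*3 = 30*3 = 90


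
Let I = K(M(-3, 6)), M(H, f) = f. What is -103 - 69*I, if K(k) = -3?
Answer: 104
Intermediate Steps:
I = -3
-103 - 69*I = -103 - 69*(-3) = -103 + 207 = 104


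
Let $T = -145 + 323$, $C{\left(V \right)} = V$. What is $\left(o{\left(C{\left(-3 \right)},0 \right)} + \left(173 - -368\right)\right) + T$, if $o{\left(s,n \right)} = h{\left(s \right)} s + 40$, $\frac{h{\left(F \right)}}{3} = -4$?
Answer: $795$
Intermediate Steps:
$h{\left(F \right)} = -12$ ($h{\left(F \right)} = 3 \left(-4\right) = -12$)
$o{\left(s,n \right)} = 40 - 12 s$ ($o{\left(s,n \right)} = - 12 s + 40 = 40 - 12 s$)
$T = 178$
$\left(o{\left(C{\left(-3 \right)},0 \right)} + \left(173 - -368\right)\right) + T = \left(\left(40 - -36\right) + \left(173 - -368\right)\right) + 178 = \left(\left(40 + 36\right) + \left(173 + 368\right)\right) + 178 = \left(76 + 541\right) + 178 = 617 + 178 = 795$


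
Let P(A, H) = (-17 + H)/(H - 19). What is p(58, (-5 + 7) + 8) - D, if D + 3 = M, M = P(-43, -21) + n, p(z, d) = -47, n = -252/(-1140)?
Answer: -3433/76 ≈ -45.171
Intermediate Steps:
n = 21/95 (n = -252*(-1/1140) = 21/95 ≈ 0.22105)
P(A, H) = (-17 + H)/(-19 + H)
M = 89/76 (M = (-17 - 21)/(-19 - 21) + 21/95 = -38/(-40) + 21/95 = -1/40*(-38) + 21/95 = 19/20 + 21/95 = 89/76 ≈ 1.1711)
D = -139/76 (D = -3 + 89/76 = -139/76 ≈ -1.8289)
p(58, (-5 + 7) + 8) - D = -47 - 1*(-139/76) = -47 + 139/76 = -3433/76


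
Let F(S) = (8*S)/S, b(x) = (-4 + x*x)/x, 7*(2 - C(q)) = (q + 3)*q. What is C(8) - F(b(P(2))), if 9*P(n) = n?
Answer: -130/7 ≈ -18.571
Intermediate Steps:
P(n) = n/9
C(q) = 2 - q*(3 + q)/7 (C(q) = 2 - (q + 3)*q/7 = 2 - (3 + q)*q/7 = 2 - q*(3 + q)/7)
b(x) = (-4 + x**2)/x
F(S) = 8
C(8) - F(b(P(2))) = (2 - 3/7*8 - 1/7*8**2) - 1*8 = (2 - 24/7 - 1/7*64) - 8 = (2 - 24/7 - 64/7) - 8 = -74/7 - 8 = -130/7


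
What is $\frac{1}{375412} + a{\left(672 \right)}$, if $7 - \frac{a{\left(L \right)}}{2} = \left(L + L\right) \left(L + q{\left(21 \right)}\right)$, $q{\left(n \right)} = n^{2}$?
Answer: $- \frac{1123131342759}{375412} \approx -2.9917 \cdot 10^{6}$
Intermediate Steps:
$a{\left(L \right)} = 14 - 4 L \left(441 + L\right)$ ($a{\left(L \right)} = 14 - 2 \left(L + L\right) \left(L + 21^{2}\right) = 14 - 2 \cdot 2 L \left(L + 441\right) = 14 - 2 \cdot 2 L \left(441 + L\right) = 14 - 4 L \left(441 + L\right)$)
$\frac{1}{375412} + a{\left(672 \right)} = \frac{1}{375412} - \left(1185394 + 1806336\right) = \frac{1}{375412} - 2991730 = - \frac{1123131342759}{375412}$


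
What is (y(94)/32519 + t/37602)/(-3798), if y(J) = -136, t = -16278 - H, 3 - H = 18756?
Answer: -8374517/516012922836 ≈ -1.6229e-5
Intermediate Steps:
H = -18753 (H = 3 - 1*18756 = 3 - 18756 = -18753)
t = 2475 (t = -16278 - 1*(-18753) = -16278 + 18753 = 2475)
(y(94)/32519 + t/37602)/(-3798) = (-136/32519 + 2475/37602)/(-3798) = (-136*1/32519 + 2475*(1/37602))*(-1/3798) = (-136/32519 + 275/4178)*(-1/3798) = (8374517/135864382)*(-1/3798) = -8374517/516012922836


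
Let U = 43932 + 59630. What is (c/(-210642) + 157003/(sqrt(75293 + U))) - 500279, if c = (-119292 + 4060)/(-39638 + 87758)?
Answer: -316929655615183/633505815 + 157003*sqrt(178855)/178855 ≈ -4.9991e+5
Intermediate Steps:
U = 103562
c = -14404/6015 (c = -115232/48120 = -115232*1/48120 = -14404/6015 ≈ -2.3947)
(c/(-210642) + 157003/(sqrt(75293 + U))) - 500279 = (-14404/6015/(-210642) + 157003/(sqrt(75293 + 103562))) - 500279 = (-14404/6015*(-1/210642) + 157003/(sqrt(178855))) - 500279 = (7202/633505815 + 157003*(sqrt(178855)/178855)) - 500279 = (7202/633505815 + 157003*sqrt(178855)/178855) - 500279 = -316929655615183/633505815 + 157003*sqrt(178855)/178855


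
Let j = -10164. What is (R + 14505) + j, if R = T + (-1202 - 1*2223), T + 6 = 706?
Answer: 1616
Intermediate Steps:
T = 700 (T = -6 + 706 = 700)
R = -2725 (R = 700 + (-1202 - 1*2223) = 700 + (-1202 - 2223) = 700 - 3425 = -2725)
(R + 14505) + j = (-2725 + 14505) - 10164 = 11780 - 10164 = 1616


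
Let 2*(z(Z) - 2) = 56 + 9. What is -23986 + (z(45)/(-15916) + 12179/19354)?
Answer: -321235331611/13392968 ≈ -23985.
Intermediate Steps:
z(Z) = 69/2 (z(Z) = 2 + (56 + 9)/2 = 2 + (1/2)*65 = 2 + 65/2 = 69/2)
-23986 + (z(45)/(-15916) + 12179/19354) = -23986 + ((69/2)/(-15916) + 12179/19354) = -23986 + ((69/2)*(-1/15916) + 12179*(1/19354)) = -23986 + (-3/1384 + 12179/19354) = -23986 + 8398837/13392968 = -321235331611/13392968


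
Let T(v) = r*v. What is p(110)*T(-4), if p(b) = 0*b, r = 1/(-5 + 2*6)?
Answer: 0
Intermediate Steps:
r = 1/7 (r = 1/(-5 + 12) = 1/7 ≈ 0.14286)
T(v) = v/7
p(b) = 0
p(110)*T(-4) = 0*((1/7)*(-4)) = 0*(-4/7) = 0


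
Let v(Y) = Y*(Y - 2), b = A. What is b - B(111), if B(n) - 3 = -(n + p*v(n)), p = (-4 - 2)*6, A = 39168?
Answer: -396288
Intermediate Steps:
b = 39168
v(Y) = Y*(-2 + Y)
p = -36 (p = -6*6 = -36)
B(n) = 3 - n + 36*n*(-2 + n) (B(n) = 3 - (n - 36*n*(-2 + n)) = 3 + (-n + 36*n*(-2 + n)) = 3 - n + 36*n*(-2 + n))
b - B(111) = 39168 - (3 - 1*111 + 36*111*(-2 + 111)) = 39168 - (3 - 111 + 36*111*109) = 39168 - (3 - 111 + 435564) = 39168 - 1*435456 = 39168 - 435456 = -396288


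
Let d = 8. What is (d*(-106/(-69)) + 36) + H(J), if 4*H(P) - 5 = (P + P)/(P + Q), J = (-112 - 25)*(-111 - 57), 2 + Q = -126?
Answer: 39515479/789636 ≈ 50.043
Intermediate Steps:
Q = -128 (Q = -2 - 126 = -128)
J = 23016 (J = -137*(-168) = 23016)
H(P) = 5/4 + P/(2*(-128 + P)) (H(P) = 5/4 + ((P + P)/(P - 128))/4 = 5/4 + ((2*P)/(-128 + P))/4 = 5/4 + (2*P/(-128 + P))/4 = 5/4 + P/(2*(-128 + P)))
(d*(-106/(-69)) + 36) + H(J) = (8*(-106/(-69)) + 36) + (-640 + 7*23016)/(4*(-128 + 23016)) = (8*(-106*(-1/69)) + 36) + (1/4)*(-640 + 161112)/22888 = (8*(106/69) + 36) + (1/4)*(1/22888)*160472 = (848/69 + 36) + 20059/11444 = 3332/69 + 20059/11444 = 39515479/789636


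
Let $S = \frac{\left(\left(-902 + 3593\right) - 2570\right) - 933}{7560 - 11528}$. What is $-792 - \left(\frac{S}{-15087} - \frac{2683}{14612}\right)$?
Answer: $- \frac{43290112151537}{54671908512} \approx -791.82$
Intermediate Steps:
$S = \frac{203}{992}$ ($S = \frac{\left(2691 - 2570\right) - 933}{-3968} = \left(121 - 933\right) \left(- \frac{1}{3968}\right) = \left(-812\right) \left(- \frac{1}{3968}\right) = \frac{203}{992} \approx 0.20464$)
$-792 - \left(\frac{S}{-15087} - \frac{2683}{14612}\right) = -792 - \left(\frac{203}{992 \left(-15087\right)} - \frac{2683}{14612}\right) = -792 - \left(\frac{203}{992} \left(- \frac{1}{15087}\right) - \frac{2683}{14612}\right) = -792 - \left(- \frac{203}{14966304} - \frac{2683}{14612}\right) = -792 - - \frac{10039389967}{54671908512} = -792 + \frac{10039389967}{54671908512} = - \frac{43290112151537}{54671908512}$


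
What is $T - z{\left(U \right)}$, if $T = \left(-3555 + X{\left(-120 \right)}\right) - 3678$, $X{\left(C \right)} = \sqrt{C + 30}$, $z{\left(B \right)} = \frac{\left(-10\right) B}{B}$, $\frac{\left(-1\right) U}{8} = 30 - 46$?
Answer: $-7223 + 3 i \sqrt{10} \approx -7223.0 + 9.4868 i$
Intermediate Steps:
$U = 128$ ($U = - 8 \left(30 - 46\right) = \left(-8\right) \left(-16\right) = 128$)
$z{\left(B \right)} = -10$
$X{\left(C \right)} = \sqrt{30 + C}$
$T = -7233 + 3 i \sqrt{10}$ ($T = \left(-3555 + \sqrt{30 - 120}\right) - 3678 = \left(-3555 + \sqrt{-90}\right) - 3678 = \left(-3555 + 3 i \sqrt{10}\right) - 3678 = -7233 + 3 i \sqrt{10} \approx -7233.0 + 9.4868 i$)
$T - z{\left(U \right)} = \left(-7233 + 3 i \sqrt{10}\right) - -10 = \left(-7233 + 3 i \sqrt{10}\right) + 10 = -7223 + 3 i \sqrt{10}$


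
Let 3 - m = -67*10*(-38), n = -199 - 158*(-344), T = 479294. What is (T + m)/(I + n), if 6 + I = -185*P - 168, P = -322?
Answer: 453837/113549 ≈ 3.9968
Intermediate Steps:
n = 54153 (n = -199 + 54352 = 54153)
I = 59396 (I = -6 + (-185*(-322) - 168) = -6 + (59570 - 168) = -6 + 59402 = 59396)
m = -25457 (m = 3 - (-67*10)*(-38) = 3 - (-670)*(-38) = 3 - 1*25460 = 3 - 25460 = -25457)
(T + m)/(I + n) = (479294 - 25457)/(59396 + 54153) = 453837/113549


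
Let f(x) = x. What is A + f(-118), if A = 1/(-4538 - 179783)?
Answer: -21749879/184321 ≈ -118.00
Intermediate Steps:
A = -1/184321 (A = 1/(-184321) = -1/184321 ≈ -5.4253e-6)
A + f(-118) = -1/184321 - 118 = -21749879/184321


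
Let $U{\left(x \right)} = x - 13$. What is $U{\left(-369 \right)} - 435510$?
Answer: $-435892$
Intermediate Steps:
$U{\left(x \right)} = -13 + x$
$U{\left(-369 \right)} - 435510 = \left(-13 - 369\right) - 435510 = -382 - 435510 = -435892$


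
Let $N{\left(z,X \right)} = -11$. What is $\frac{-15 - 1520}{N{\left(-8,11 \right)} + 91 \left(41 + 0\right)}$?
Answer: $- \frac{307}{744} \approx -0.41263$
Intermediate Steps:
$\frac{-15 - 1520}{N{\left(-8,11 \right)} + 91 \left(41 + 0\right)} = \frac{-15 - 1520}{-11 + 91 \left(41 + 0\right)} = \frac{-15 - 1520}{-11 + 91 \cdot 41} = - \frac{1535}{-11 + 3731} = - \frac{1535}{3720} = \left(-1535\right) \frac{1}{3720} = - \frac{307}{744}$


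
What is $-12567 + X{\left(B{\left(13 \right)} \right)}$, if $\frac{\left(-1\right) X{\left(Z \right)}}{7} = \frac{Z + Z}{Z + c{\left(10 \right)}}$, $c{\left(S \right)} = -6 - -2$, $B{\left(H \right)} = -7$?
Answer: $- \frac{138335}{11} \approx -12576.0$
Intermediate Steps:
$c{\left(S \right)} = -4$ ($c{\left(S \right)} = -6 + 2 = -4$)
$X{\left(Z \right)} = - \frac{14 Z}{-4 + Z}$ ($X{\left(Z \right)} = - 7 \frac{Z + Z}{Z - 4} = - 7 \frac{2 Z}{-4 + Z} = - \frac{14 Z}{-4 + Z}$)
$-12567 + X{\left(B{\left(13 \right)} \right)} = -12567 - - \frac{98}{-4 - 7} = -12567 - - \frac{98}{-11} = -12567 - \left(-98\right) \left(- \frac{1}{11}\right) = -12567 - \frac{98}{11} = - \frac{138335}{11}$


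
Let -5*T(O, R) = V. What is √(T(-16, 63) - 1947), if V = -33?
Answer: 21*I*√110/5 ≈ 44.05*I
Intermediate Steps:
T(O, R) = 33/5 (T(O, R) = -⅕*(-33) = 33/5)
√(T(-16, 63) - 1947) = √(33/5 - 1947) = √(-9702/5) = 21*I*√110/5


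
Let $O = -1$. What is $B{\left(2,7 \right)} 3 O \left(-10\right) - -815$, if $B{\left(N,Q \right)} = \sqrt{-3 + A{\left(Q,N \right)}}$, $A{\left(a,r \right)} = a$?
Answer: $875$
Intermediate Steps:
$B{\left(N,Q \right)} = \sqrt{-3 + Q}$
$B{\left(2,7 \right)} 3 O \left(-10\right) - -815 = \sqrt{-3 + 7} \cdot 3 \left(-1\right) \left(-10\right) - -815 = \sqrt{4} \left(-3\right) \left(-10\right) + 815 = 2 \left(-3\right) \left(-10\right) + 815 = \left(-6\right) \left(-10\right) + 815 = 60 + 815 = 875$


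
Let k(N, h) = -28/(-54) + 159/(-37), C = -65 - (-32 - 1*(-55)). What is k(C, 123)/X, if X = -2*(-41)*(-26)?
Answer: 3775/2129868 ≈ 0.0017724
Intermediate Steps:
X = -2132 (X = 82*(-26) = -2132)
C = -88 (C = -65 - (-32 + 55) = -65 - 1*23 = -65 - 23 = -88)
k(N, h) = -3775/999 (k(N, h) = -28*(-1/54) + 159*(-1/37) = 14/27 - 159/37 = -3775/999)
k(C, 123)/X = -3775/999/(-2132) = -3775/999*(-1/2132) = 3775/2129868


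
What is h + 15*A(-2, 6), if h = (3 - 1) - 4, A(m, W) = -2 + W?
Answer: 58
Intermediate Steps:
h = -2 (h = 2 - 4 = -2)
h + 15*A(-2, 6) = -2 + 15*(-2 + 6) = -2 + 15*4 = -2 + 60 = 58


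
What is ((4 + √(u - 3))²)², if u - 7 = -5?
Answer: (4 + I)⁴ ≈ 161.0 + 240.0*I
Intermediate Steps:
u = 2 (u = 7 - 5 = 2)
((4 + √(u - 3))²)² = ((4 + √(2 - 3))²)² = ((4 + √(-1))²)² = ((4 + I)²)² = (4 + I)⁴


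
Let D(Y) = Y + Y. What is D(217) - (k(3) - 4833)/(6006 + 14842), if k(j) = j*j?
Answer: 1131607/2606 ≈ 434.23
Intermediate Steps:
k(j) = j²
D(Y) = 2*Y
D(217) - (k(3) - 4833)/(6006 + 14842) = 2*217 - (3² - 4833)/(6006 + 14842) = 434 - (9 - 4833)/20848 = 434 - (-4824)/20848 = 434 - 1*(-603/2606) = 434 + 603/2606 = 1131607/2606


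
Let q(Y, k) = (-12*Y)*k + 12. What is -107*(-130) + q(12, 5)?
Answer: 13202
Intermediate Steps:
q(Y, k) = 12 - 12*Y*k (q(Y, k) = -12*Y*k + 12 = 12 - 12*Y*k)
-107*(-130) + q(12, 5) = -107*(-130) + (12 - 12*12*5) = 13910 + (12 - 720) = 13910 - 708 = 13202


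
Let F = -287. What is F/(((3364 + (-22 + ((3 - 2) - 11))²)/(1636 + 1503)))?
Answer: -900893/4388 ≈ -205.31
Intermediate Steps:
F/(((3364 + (-22 + ((3 - 2) - 11))²)/(1636 + 1503))) = -287*(1636 + 1503)/(3364 + (-22 + ((3 - 2) - 11))²) = -287*3139/(3364 + (-22 + (1 - 11))²) = -287*3139/(3364 + (-22 - 10)²) = -287*3139/(3364 + (-32)²) = -287*3139/(3364 + 1024) = -287/(4388*(1/3139)) = -287/4388/3139 = -287*3139/4388 = -900893/4388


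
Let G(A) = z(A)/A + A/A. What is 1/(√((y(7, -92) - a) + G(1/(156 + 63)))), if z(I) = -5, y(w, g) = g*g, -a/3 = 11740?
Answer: √42590/42590 ≈ 0.0048456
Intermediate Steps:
a = -35220 (a = -3*11740 = -35220)
y(w, g) = g²
G(A) = 1 - 5/A (G(A) = -5/A + A/A = -5/A + 1 = 1 - 5/A)
1/(√((y(7, -92) - a) + G(1/(156 + 63)))) = 1/(√(((-92)² - 1*(-35220)) + (-5 + 1/(156 + 63))/(1/(156 + 63)))) = 1/(√((8464 + 35220) + (-5 + 1/219)/(1/219))) = 1/(√(43684 + (-5 + 1/219)/(1/219))) = 1/(√(43684 + 219*(-1094/219))) = 1/(√(43684 - 1094)) = 1/(√42590) = √42590/42590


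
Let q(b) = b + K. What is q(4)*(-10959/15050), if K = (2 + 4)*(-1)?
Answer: 10959/7525 ≈ 1.4563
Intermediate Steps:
K = -6 (K = 6*(-1) = -6)
q(b) = -6 + b (q(b) = b - 6 = -6 + b)
q(4)*(-10959/15050) = (-6 + 4)*(-10959/15050) = -(-21918)/15050 = -2*(-10959/15050) = 10959/7525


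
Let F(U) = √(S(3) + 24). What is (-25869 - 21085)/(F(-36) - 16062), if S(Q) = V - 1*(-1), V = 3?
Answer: 188543787/64496954 + 23477*√7/64496954 ≈ 2.9243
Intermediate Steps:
S(Q) = 4 (S(Q) = 3 - 1*(-1) = 3 + 1 = 4)
F(U) = 2*√7 (F(U) = √(4 + 24) = √28 = 2*√7)
(-25869 - 21085)/(F(-36) - 16062) = (-25869 - 21085)/(2*√7 - 16062) = -46954/(-16062 + 2*√7)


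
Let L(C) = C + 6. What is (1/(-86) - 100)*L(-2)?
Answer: -17202/43 ≈ -400.05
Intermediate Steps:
L(C) = 6 + C
(1/(-86) - 100)*L(-2) = (1/(-86) - 100)*(6 - 2) = (-1/86 - 100)*4 = -8601/86*4 = -17202/43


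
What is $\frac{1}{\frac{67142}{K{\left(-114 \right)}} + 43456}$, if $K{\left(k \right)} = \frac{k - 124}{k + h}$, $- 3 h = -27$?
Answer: $\frac{17}{1242317} \approx 1.3684 \cdot 10^{-5}$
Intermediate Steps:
$h = 9$ ($h = \left(- \frac{1}{3}\right) \left(-27\right) = 9$)
$K{\left(k \right)} = \frac{-124 + k}{9 + k}$ ($K{\left(k \right)} = \frac{k - 124}{k + 9} = \frac{-124 + k}{9 + k}$)
$\frac{1}{\frac{67142}{K{\left(-114 \right)}} + 43456} = \frac{1}{\frac{67142}{\frac{1}{9 - 114} \left(-124 - 114\right)} + 43456} = \frac{1}{\frac{67142}{\frac{1}{-105} \left(-238\right)} + 43456} = \frac{1}{\frac{67142}{\left(- \frac{1}{105}\right) \left(-238\right)} + 43456} = \frac{1}{\frac{67142}{\frac{34}{15}} + 43456} = \frac{1}{67142 \cdot \frac{15}{34} + 43456} = \frac{1}{\frac{503565}{17} + 43456} = \frac{1}{\frac{1242317}{17}} = \frac{17}{1242317}$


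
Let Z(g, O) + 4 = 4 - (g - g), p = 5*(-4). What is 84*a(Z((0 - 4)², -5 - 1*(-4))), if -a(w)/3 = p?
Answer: 5040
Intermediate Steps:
p = -20
Z(g, O) = 0 (Z(g, O) = -4 + (4 - (g - g)) = -4 + (4 - 1*0) = -4 + (4 + 0) = -4 + 4 = 0)
a(w) = 60 (a(w) = -3*(-20) = 60)
84*a(Z((0 - 4)², -5 - 1*(-4))) = 84*60 = 5040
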